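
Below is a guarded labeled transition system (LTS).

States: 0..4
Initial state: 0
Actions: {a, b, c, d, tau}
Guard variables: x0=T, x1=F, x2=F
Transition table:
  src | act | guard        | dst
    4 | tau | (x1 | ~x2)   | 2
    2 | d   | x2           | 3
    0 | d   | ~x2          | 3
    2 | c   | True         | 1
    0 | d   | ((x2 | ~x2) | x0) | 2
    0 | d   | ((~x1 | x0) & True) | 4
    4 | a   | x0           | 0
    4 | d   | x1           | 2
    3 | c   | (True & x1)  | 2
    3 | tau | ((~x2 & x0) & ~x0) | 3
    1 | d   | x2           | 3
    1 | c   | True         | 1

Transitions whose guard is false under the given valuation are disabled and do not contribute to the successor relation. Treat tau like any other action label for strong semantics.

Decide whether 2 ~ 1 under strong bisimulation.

Answer: BISIMILAR

Analysis:
Refine partition for ~:
  π0 = {{0,1,2,3,4}}
  π1 = {{0},{1,2},{3},{4}}
Fixed point at round 2; 4 class(es).
[2]={1,2}  [1]={1,2}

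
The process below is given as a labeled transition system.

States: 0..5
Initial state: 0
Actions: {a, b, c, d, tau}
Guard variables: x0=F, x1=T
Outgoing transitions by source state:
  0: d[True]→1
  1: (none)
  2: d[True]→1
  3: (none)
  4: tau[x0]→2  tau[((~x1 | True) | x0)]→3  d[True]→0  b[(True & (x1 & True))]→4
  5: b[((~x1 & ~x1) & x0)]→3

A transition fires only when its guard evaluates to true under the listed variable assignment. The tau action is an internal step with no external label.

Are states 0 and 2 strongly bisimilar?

Refine partition for ~:
  P[0] = {{0,1,2,3,4,5}}
  P[1] = {{0,2},{1,3,5},{4}}
Fixed point at round 2; 3 class(es).
class of 0: {0,2}; class of 2: {0,2}

Answer: BISIMILAR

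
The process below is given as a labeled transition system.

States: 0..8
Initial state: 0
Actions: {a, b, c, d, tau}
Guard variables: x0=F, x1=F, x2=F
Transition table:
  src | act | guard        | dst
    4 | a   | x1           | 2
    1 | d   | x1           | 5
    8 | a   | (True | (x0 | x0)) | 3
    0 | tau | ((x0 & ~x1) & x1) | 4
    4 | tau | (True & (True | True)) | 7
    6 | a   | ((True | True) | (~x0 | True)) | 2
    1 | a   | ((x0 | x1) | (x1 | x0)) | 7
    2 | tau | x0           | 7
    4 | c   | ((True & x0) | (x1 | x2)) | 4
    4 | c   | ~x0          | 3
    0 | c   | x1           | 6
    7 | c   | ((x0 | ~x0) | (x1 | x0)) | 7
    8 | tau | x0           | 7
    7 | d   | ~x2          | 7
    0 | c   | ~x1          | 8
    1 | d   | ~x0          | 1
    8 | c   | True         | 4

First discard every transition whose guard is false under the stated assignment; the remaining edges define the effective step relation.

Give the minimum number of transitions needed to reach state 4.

BFS to 4:
  L0 = {0}
  L1 = {8}
  L2 = {3,4}
first hit 4 at d=2 via c·c

Answer: 2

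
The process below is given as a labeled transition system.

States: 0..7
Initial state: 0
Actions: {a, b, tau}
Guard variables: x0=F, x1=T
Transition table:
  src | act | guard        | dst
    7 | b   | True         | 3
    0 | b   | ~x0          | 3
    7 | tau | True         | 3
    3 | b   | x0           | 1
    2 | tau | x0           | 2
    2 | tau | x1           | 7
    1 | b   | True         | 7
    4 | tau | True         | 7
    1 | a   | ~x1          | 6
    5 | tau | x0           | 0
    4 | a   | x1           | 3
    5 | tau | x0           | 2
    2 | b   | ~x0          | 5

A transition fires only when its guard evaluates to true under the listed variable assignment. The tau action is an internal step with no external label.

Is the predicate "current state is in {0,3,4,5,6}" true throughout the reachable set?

Allowed set {0,3,4,5,6}
Reach set: {0,3}
  0: safe
  3: safe

Answer: INVARIANT HOLDS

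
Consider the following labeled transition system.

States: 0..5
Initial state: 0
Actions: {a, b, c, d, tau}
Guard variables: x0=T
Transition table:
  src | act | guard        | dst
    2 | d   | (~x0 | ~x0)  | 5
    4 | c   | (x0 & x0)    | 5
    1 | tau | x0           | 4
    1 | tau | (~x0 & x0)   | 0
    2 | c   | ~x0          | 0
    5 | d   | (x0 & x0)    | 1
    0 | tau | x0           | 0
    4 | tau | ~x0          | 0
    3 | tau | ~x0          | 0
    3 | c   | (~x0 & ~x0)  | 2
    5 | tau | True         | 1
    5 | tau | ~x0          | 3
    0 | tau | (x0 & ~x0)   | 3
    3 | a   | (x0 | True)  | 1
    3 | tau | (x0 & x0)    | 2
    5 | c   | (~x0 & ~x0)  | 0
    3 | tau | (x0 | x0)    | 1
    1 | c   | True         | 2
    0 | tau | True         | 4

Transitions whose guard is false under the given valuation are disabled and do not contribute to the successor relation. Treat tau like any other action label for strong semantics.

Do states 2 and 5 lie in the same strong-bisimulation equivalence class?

Bisimulation quotient by refinement:
  P[0] = {{0,1,2,3,4,5}}
  P[1] = {{0},{1},{2},{3},{4},{5}}
stable after 2 split(s): 6 block(s)
[2]={2}  [5]={5}

Answer: NOT BISIMILAR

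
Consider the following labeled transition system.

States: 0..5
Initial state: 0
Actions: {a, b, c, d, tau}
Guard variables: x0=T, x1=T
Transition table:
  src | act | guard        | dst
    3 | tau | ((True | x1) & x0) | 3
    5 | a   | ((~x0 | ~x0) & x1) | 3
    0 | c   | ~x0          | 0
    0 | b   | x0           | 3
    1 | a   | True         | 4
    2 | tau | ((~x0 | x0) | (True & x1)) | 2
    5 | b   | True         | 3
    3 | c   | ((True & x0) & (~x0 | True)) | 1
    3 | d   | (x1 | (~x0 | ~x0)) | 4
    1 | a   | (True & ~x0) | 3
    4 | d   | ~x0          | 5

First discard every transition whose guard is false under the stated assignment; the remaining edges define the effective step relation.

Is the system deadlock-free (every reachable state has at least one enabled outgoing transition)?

R = {0,1,3,4}
  0: b→3  [deg 1]
  1: a→4  [deg 1]
  3: c→1  d→4  tau→3  [deg 3]
  4: ∅  [no exit]
Path to 4: b·d

Answer: DEADLOCK at state 4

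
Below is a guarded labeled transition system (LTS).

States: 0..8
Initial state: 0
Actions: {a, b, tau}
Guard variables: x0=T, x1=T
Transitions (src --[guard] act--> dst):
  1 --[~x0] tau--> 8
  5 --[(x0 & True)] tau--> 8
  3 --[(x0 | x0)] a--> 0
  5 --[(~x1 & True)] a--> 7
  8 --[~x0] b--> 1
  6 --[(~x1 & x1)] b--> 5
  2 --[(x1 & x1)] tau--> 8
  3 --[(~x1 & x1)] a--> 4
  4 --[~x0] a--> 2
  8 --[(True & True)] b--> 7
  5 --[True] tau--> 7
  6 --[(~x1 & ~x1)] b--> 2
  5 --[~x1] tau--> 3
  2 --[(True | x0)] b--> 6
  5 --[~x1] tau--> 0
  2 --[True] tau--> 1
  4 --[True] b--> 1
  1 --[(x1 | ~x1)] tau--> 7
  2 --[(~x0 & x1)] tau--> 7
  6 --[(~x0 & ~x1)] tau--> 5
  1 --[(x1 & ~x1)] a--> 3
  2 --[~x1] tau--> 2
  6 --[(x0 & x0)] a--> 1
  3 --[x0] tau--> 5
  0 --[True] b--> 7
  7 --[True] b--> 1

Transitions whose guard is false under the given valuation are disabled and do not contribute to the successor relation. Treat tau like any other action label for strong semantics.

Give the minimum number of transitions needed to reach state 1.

Answer: 2

Trace:
Breadth-first toward 1:
  Layer 0: {0}
  Layer 1: {7}
  Layer 2: {1}
depth(1)=2, e.g. b·b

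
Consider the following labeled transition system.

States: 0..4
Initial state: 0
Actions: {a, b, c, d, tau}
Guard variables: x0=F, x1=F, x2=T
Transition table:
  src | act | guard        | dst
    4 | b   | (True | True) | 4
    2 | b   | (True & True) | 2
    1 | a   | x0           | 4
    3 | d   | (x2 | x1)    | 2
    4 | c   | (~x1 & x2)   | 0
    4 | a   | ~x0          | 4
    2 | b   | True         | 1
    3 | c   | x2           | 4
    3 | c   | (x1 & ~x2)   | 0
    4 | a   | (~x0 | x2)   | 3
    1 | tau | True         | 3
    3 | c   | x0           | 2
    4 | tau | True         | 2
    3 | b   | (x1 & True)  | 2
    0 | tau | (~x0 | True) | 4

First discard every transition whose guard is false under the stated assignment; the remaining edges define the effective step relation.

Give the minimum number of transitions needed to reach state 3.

Layered search for 3:
  L0 = {0}
  L1 = {4}
  L2 = {2,3}
3 enters at depth 2; path tau·a

Answer: 2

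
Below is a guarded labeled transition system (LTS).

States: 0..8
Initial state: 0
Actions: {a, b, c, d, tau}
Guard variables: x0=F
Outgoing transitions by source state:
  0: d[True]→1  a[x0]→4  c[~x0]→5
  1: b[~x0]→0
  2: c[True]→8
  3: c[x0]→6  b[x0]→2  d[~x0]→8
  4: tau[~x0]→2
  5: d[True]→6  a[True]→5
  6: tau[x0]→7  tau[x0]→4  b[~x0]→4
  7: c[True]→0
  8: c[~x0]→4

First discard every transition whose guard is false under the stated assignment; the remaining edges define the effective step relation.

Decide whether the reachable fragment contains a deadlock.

Reach set: {0,1,2,4,5,6,8}
  0: c→5  d→1  [deg 2]
  1: b→0  [deg 1]
  2: c→8  [deg 1]
  4: tau→2  [deg 1]
  5: a→5  d→6  [deg 2]
  6: b→4  [deg 1]
  8: c→4  [deg 1]

Answer: DEADLOCK-FREE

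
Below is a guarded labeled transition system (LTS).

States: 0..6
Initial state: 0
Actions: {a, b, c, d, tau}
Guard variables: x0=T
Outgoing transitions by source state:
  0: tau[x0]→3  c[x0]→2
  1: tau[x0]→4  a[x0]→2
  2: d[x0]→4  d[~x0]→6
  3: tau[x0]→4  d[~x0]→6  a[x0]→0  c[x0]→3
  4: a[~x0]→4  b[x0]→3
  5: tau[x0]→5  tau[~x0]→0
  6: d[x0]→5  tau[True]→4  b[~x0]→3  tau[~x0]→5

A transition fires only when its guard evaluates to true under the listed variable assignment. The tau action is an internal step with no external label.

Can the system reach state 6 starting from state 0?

Answer: UNREACHABLE

Working:
Guard filter leaves 12 enabled edge(s).
depth 0: {0}
depth 1: {2,3}  now seen {0,2,3}
depth 2: {4}  now seen {0,2,3,4}
Reach set: {0,2,3,4}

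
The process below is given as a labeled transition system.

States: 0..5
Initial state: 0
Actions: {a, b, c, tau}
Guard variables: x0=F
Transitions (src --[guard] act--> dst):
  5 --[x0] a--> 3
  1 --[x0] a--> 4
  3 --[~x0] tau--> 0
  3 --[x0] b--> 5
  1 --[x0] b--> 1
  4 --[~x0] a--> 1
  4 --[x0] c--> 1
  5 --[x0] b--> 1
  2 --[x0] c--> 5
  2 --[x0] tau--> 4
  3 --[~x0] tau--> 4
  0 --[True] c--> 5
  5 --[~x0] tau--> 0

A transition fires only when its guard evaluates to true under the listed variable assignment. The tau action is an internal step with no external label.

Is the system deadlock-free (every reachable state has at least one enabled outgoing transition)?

Answer: DEADLOCK-FREE

Working:
Reach set: {0,5}
  0: c→5  [1 out]
  5: tau→0  [1 out]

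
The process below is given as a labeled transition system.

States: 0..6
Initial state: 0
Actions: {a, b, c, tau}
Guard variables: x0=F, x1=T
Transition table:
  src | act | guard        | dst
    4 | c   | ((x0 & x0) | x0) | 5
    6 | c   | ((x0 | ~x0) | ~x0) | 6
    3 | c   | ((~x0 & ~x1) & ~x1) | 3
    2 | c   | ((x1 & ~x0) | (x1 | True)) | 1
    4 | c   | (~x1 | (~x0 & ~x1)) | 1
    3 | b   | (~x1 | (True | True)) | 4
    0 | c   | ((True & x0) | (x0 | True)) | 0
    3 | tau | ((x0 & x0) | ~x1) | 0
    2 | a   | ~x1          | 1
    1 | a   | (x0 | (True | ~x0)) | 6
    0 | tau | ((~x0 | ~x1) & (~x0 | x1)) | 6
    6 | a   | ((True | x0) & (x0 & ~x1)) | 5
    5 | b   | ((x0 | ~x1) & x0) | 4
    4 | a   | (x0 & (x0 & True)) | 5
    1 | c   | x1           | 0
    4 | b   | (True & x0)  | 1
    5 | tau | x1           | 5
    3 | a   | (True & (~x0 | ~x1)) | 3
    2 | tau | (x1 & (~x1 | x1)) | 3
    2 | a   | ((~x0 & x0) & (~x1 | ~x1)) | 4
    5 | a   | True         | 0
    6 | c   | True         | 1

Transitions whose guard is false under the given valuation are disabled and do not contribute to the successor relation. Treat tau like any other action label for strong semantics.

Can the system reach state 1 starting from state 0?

Answer: REACHABLE

Trace:
Guard filter leaves 12 enabled edge(s).
depth 0: {0}
depth 1: {6}  now seen {0,6}
depth 2: {1}  now seen {0,1,6}
Reachable = {0,1,6}
Path to 1: tau·c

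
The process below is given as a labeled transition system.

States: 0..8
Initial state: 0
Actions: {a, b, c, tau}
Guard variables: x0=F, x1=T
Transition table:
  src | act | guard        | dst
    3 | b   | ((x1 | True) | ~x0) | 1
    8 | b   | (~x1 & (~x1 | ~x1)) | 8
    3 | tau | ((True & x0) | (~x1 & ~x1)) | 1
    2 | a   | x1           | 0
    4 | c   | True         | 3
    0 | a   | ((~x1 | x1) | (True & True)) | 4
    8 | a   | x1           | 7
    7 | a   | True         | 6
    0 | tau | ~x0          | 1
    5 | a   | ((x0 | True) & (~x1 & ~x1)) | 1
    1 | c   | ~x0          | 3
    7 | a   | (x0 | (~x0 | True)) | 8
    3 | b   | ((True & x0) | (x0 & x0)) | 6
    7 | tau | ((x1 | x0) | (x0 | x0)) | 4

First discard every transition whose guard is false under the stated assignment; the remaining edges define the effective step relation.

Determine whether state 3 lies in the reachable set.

Guard filter leaves 10 enabled edge(s).
Layer 0: {0}
Layer 1: {1,4}  total {0,1,4}
Layer 2: {3}  total {0,1,3,4}
Reachable = {0,1,3,4}
Path to 3: a·c

Answer: REACHABLE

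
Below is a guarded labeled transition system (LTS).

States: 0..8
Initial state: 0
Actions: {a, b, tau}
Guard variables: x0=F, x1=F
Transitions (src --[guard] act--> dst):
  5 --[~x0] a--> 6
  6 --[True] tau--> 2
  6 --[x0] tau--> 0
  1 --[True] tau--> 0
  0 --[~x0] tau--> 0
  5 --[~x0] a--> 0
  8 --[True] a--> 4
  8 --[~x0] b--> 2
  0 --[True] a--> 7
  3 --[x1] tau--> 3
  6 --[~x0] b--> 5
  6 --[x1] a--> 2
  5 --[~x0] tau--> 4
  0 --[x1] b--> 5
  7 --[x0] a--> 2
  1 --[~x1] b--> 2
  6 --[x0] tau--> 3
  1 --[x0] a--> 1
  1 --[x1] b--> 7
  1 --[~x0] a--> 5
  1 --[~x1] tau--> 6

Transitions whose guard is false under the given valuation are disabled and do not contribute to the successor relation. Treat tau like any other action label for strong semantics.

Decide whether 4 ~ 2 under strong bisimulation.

Refine partition for ~:
  P[0] = {{0,1,2,3,4,5,6,7,8}}
  P[1] = {{0,5},{1},{2,3,4,7},{6},{8}}
  P[2] = {{0},{1},{2,3,4,7},{5},{6},{8}}
stable after 3 split(s): 6 block(s)
4∈{2,3,4,7}, 2∈{2,3,4,7}

Answer: BISIMILAR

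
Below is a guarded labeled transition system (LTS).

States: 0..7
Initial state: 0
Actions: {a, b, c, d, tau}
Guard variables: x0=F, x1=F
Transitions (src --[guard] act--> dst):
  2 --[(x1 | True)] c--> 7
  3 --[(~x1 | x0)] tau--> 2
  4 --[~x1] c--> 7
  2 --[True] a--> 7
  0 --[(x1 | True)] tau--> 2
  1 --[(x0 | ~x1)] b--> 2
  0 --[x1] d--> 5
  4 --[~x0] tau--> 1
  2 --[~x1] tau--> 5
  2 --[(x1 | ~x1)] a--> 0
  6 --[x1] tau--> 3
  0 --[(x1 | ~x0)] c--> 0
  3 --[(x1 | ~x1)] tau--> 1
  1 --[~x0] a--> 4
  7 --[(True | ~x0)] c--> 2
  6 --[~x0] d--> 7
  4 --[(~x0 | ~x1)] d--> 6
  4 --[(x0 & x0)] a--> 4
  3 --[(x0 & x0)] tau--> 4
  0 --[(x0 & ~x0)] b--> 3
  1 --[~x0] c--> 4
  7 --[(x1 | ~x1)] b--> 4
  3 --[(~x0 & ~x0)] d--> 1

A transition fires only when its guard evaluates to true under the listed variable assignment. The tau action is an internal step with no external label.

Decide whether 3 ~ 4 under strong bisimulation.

Answer: NOT BISIMILAR

Analysis:
Refine partition for ~:
  π0 = {{0,1,2,3,4,5,6,7}}
  π1 = {{0},{1},{2},{3},{4},{5},{6},{7}}
8 equivalence class(es) (converged in 2)
[3]={3}  [4]={4}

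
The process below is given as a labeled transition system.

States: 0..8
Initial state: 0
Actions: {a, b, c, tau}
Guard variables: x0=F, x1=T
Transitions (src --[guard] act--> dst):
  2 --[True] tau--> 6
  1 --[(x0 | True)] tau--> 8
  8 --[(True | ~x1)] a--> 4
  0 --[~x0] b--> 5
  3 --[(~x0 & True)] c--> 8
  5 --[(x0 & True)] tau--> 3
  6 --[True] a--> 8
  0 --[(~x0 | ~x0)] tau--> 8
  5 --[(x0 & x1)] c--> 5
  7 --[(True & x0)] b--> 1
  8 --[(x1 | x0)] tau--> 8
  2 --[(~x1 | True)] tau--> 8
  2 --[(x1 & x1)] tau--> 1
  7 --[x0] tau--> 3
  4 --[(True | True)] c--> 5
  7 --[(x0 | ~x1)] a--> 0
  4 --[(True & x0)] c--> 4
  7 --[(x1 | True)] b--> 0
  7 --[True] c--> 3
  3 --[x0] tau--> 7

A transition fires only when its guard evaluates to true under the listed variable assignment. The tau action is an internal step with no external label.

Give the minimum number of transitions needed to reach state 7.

Layered search for 7:
  L0 = {0}
  L1 = {5,8}
  L2 = {4}
7 never appears.

Answer: UNREACHABLE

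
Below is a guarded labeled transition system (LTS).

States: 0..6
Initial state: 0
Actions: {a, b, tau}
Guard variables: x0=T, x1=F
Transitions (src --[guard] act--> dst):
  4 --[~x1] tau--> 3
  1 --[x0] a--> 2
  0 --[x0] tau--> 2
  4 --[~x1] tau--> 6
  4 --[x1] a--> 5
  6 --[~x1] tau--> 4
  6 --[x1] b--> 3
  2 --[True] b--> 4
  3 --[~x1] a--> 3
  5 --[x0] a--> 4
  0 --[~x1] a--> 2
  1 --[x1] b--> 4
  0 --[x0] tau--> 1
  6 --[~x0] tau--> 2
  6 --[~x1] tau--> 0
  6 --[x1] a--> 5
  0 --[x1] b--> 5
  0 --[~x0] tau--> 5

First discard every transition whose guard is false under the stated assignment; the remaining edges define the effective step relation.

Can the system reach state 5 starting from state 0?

Answer: UNREACHABLE

Analysis:
11 transition(s) survive guard evaluation.
depth 0: {0}
depth 1: {1,2}  cumulative {0,1,2}
depth 2: {4}  cumulative {0,1,2,4}
depth 3: {3,6}  cumulative {0,1,2,3,4,6}
Reach set: {0,1,2,3,4,6}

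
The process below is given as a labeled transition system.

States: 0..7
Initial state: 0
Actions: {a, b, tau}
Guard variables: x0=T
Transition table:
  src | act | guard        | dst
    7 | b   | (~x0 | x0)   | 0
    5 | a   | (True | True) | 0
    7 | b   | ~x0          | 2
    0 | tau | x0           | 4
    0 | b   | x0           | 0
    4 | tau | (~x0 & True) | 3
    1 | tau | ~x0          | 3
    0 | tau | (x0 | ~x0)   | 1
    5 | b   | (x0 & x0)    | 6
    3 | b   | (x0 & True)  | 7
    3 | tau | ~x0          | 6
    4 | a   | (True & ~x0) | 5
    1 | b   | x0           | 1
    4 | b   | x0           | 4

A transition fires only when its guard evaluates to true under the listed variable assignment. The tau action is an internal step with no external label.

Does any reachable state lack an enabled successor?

Answer: DEADLOCK-FREE

Working:
Reachable = {0,1,4}
  0: b→0  tau→1  tau→4  [3 exit(s)]
  1: b→1  [1 exit(s)]
  4: b→4  [1 exit(s)]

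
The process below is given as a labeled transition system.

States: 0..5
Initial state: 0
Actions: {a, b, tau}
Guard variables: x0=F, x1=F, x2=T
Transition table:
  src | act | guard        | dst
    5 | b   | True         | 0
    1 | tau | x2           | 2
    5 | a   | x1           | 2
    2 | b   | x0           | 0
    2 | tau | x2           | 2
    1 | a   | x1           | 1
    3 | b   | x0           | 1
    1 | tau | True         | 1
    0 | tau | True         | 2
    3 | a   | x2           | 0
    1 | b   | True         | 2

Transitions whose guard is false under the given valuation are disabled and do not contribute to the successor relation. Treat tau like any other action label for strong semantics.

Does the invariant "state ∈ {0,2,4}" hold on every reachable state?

Inv-set: {0,2,4}
Reachable = {0,2}
  0: ok
  2: ok

Answer: INVARIANT HOLDS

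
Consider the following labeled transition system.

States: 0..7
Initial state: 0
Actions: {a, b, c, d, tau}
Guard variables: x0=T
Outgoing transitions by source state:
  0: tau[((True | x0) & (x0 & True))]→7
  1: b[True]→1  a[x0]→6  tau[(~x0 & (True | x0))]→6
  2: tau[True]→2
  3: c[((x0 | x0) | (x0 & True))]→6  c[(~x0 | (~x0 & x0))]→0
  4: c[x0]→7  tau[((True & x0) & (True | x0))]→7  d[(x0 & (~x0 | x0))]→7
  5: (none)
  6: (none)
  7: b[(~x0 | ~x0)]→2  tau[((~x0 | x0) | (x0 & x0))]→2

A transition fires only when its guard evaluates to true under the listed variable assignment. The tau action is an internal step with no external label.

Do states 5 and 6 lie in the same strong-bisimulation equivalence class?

Answer: BISIMILAR

Working:
Compute ~ classes (split until stable):
  P[0] = {{0,1,2,3,4,5,6,7}}
  P[1] = {{0,2,7},{1},{3},{4},{5,6}}
Fixed point at round 2; 5 class(es).
5∈{5,6}, 6∈{5,6}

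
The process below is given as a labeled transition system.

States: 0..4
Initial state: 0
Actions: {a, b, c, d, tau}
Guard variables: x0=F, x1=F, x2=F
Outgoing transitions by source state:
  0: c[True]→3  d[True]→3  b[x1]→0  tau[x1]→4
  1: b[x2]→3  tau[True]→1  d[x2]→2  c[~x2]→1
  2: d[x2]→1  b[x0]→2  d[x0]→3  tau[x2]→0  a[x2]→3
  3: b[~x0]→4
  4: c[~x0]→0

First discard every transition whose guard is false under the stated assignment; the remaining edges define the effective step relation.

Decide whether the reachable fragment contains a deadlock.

Answer: DEADLOCK-FREE

Trace:
Reach set: {0,3,4}
  0: c→3  d→3  [2 out]
  3: b→4  [1 out]
  4: c→0  [1 out]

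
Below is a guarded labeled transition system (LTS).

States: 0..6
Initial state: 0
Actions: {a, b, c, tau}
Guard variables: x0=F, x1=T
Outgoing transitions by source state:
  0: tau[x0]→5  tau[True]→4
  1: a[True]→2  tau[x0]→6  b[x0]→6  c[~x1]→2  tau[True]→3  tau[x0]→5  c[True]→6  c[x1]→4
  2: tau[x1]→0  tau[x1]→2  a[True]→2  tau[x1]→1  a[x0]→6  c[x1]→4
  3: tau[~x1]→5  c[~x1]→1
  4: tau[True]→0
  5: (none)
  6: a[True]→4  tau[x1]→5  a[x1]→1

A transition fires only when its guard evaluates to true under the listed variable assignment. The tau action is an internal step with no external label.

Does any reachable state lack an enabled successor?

Reachable = {0,4}
  0: tau→4  [1 out]
  4: tau→0  [1 out]

Answer: DEADLOCK-FREE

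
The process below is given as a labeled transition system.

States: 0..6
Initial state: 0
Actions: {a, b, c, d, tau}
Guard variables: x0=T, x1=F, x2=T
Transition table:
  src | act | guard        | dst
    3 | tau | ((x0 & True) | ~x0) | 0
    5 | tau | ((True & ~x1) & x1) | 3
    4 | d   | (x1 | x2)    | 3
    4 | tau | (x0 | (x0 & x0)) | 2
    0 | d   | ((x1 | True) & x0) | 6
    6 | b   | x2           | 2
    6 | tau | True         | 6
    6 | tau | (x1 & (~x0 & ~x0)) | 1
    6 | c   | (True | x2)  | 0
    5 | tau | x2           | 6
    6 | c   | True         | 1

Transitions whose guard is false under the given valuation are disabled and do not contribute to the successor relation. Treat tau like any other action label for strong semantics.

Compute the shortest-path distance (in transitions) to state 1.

Answer: 2

Analysis:
Breadth-first toward 1:
  L0 = {0}
  L1 = {6}
  L2 = {1,2}
depth(1)=2, e.g. d·c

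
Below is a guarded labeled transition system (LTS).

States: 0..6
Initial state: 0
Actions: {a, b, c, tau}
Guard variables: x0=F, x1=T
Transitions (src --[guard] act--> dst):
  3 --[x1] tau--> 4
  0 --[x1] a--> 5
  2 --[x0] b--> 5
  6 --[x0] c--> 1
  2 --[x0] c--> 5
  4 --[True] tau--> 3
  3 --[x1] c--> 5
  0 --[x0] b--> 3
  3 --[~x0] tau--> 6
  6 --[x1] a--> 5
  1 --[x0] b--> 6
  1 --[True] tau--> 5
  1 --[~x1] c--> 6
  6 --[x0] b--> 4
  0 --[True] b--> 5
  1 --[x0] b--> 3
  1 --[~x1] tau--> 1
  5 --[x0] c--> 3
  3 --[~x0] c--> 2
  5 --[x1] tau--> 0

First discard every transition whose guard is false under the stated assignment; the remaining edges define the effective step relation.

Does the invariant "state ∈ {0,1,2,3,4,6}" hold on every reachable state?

Safe = {0,1,2,3,4,6}
Reachable = {0,5}
  0: safe
  5: ✗ unsafe
counterexample path to 5: a

Answer: INVARIANT VIOLATED at state 5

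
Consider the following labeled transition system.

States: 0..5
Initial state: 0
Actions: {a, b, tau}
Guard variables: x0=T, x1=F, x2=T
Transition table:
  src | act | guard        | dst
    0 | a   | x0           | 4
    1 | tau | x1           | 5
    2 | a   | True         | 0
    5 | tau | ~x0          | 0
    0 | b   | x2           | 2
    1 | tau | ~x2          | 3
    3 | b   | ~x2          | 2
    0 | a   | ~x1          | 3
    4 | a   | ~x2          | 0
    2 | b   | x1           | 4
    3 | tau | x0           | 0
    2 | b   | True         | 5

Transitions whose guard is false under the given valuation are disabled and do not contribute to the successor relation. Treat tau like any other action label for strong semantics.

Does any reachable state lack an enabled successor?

Answer: DEADLOCK at state 4

Working:
Reach set: {0,2,3,4,5}
  0: a→3  a→4  b→2  [3 out]
  2: a→0  b→5  [2 out]
  3: tau→0  [1 out]
  4: ∅  [STUCK]
  5: ∅  [STUCK]
Path to 4: a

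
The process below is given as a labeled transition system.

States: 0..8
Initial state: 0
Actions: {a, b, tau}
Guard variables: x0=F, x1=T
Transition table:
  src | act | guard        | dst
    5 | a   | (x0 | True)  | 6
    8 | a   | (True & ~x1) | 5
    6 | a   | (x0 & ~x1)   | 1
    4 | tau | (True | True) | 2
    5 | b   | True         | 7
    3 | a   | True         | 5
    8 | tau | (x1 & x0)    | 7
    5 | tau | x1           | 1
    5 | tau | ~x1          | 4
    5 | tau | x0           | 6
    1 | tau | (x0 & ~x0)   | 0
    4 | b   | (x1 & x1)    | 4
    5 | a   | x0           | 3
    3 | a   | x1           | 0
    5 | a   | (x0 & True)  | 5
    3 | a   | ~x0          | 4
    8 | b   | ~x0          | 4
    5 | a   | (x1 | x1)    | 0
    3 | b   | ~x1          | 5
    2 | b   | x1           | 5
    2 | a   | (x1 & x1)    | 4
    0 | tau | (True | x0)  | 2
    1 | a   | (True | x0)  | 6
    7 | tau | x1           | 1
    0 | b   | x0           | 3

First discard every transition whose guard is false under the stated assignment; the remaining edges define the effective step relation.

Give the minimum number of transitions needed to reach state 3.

BFS to 3:
  Layer 0: {0}
  Layer 1: {2}
  Layer 2: {4,5}
  Layer 3: {1,6,7}
3 never appears.

Answer: UNREACHABLE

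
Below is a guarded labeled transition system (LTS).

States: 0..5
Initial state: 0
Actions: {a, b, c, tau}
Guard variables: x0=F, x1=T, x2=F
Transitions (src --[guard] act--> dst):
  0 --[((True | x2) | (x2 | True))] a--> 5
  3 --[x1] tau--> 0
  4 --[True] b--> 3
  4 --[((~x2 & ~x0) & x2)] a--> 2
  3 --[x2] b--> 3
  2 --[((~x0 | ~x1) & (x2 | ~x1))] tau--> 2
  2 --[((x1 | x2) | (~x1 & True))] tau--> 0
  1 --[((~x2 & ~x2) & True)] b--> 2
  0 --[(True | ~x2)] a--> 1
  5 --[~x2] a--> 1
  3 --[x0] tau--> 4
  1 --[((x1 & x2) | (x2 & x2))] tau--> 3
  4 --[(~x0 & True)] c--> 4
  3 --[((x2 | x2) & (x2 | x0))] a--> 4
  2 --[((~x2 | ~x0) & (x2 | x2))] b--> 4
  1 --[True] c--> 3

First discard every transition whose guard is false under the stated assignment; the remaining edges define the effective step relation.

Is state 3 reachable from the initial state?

Answer: REACHABLE

Trace:
Guard filter leaves 9 enabled edge(s).
L0 = {0}
L1 = {1,5}  total {0,1,5}
L2 = {2,3}  total {0,1,2,3,5}
Reach set: {0,1,2,3,5}
trace reaching 3: a·c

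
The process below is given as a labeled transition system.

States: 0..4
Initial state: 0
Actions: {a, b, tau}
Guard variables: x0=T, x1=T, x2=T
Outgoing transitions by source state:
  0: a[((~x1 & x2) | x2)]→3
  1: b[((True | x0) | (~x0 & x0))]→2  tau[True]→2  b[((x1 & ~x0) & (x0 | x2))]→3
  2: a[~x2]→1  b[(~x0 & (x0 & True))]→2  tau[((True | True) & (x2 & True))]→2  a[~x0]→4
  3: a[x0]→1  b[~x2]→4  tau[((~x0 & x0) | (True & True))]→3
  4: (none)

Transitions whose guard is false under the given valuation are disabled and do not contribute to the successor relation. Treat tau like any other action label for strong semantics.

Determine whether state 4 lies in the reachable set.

Answer: UNREACHABLE

Trace:
Guard filter leaves 6 enabled edge(s).
L0 = {0}
L1 = {3}  now seen {0,3}
L2 = {1}  now seen {0,1,3}
L3 = {2}  now seen {0,1,2,3}
Reachable = {0,1,2,3}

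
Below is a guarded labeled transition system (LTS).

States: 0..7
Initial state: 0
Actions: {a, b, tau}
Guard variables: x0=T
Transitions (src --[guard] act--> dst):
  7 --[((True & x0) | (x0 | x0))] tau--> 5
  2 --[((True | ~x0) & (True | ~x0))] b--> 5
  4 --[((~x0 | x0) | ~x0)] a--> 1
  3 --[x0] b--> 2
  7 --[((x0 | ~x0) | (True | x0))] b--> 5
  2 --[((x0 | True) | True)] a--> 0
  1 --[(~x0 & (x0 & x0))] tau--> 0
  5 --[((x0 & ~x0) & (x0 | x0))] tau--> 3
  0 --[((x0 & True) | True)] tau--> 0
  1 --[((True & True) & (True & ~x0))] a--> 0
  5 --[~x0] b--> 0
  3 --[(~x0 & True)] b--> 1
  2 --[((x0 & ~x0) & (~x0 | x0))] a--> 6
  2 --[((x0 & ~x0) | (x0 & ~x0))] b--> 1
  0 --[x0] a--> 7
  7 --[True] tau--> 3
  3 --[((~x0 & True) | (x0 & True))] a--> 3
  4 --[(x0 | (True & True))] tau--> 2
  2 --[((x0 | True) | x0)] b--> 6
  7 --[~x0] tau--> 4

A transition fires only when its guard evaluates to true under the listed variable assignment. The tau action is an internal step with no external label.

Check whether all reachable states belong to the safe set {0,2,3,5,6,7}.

Allowed set {0,2,3,5,6,7}
Reach set: {0,2,3,5,6,7}
  0: safe
  2: safe
  3: safe
  5: safe
  6: safe
  7: safe

Answer: INVARIANT HOLDS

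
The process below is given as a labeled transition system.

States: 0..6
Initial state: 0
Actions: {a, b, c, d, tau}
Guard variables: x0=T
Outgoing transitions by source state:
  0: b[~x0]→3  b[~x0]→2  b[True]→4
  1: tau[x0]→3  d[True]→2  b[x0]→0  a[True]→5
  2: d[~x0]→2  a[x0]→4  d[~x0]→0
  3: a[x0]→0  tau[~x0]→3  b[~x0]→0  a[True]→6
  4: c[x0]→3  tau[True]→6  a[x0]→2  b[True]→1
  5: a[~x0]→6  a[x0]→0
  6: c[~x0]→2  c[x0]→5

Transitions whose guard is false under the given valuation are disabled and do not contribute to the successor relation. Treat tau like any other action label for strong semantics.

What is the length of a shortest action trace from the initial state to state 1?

Answer: 2

Working:
Breadth-first toward 1:
  depth 0: {0}
  depth 1: {4}
  depth 2: {1,2,3,6}
first hit 1 at d=2 via b·b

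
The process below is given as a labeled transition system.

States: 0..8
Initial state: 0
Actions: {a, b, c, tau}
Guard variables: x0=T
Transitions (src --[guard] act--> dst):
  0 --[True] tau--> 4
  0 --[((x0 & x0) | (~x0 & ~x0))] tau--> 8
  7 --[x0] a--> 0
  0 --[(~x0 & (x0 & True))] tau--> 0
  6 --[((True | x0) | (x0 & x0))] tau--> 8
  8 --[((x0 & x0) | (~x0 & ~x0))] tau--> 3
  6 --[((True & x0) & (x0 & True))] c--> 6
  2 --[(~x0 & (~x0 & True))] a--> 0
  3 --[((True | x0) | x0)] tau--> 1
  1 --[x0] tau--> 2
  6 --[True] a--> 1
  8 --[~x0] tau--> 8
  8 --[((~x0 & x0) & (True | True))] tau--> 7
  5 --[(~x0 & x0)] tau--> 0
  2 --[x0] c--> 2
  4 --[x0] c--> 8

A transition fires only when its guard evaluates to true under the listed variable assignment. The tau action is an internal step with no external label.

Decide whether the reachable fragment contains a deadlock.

Answer: DEADLOCK-FREE

Trace:
Reach set: {0,1,2,3,4,8}
  0: tau→4  tau→8  [deg 2]
  1: tau→2  [deg 1]
  2: c→2  [deg 1]
  3: tau→1  [deg 1]
  4: c→8  [deg 1]
  8: tau→3  [deg 1]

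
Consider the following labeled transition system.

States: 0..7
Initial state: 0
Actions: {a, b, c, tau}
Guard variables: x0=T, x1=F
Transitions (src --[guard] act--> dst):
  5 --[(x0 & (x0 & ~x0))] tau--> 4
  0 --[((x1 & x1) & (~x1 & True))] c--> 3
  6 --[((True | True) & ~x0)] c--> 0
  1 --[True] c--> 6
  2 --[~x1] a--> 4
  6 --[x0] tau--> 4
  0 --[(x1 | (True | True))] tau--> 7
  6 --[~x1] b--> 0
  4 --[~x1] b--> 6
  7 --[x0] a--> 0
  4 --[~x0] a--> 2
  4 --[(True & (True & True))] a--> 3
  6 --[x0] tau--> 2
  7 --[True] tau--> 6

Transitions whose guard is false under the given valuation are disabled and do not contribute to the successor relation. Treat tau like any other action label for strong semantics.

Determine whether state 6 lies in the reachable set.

Guard filter leaves 10 enabled edge(s).
L0 = {0}
L1 = {7}  cumulative {0,7}
L2 = {6}  cumulative {0,6,7}
L3 = {2,4}  cumulative {0,2,4,6,7}
L4 = {3}  cumulative {0,2,3,4,6,7}
Reach set: {0,2,3,4,6,7}
Path to 6: tau·tau

Answer: REACHABLE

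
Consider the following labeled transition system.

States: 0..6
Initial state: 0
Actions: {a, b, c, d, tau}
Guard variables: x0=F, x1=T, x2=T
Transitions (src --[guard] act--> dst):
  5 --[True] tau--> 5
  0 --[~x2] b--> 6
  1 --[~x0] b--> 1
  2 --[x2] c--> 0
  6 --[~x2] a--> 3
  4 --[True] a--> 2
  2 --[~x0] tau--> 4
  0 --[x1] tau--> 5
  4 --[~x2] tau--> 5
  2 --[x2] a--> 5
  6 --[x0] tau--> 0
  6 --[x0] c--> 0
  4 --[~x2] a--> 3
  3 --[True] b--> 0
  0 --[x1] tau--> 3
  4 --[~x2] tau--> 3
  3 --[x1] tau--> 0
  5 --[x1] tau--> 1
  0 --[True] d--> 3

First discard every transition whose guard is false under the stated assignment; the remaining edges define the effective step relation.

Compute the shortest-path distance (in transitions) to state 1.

Answer: 2

Trace:
BFS to 1:
  Layer 0: {0}
  Layer 1: {3,5}
  Layer 2: {1}
1 enters at depth 2; path tau·tau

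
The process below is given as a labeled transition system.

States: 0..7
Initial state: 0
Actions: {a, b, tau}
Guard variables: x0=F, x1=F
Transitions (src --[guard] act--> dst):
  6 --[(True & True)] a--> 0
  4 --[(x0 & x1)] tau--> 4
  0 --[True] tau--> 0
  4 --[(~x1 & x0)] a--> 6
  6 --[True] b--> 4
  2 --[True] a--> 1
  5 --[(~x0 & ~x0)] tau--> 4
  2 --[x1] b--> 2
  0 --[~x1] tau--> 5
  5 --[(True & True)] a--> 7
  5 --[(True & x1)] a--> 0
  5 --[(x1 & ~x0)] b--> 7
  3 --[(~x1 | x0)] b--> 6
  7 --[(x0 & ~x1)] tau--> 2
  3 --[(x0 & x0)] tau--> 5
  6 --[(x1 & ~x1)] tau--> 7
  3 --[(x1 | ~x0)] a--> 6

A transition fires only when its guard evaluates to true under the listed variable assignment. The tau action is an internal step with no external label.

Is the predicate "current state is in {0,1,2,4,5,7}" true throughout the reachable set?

Answer: INVARIANT HOLDS

Trace:
Inv-set: {0,1,2,4,5,7}
R = {0,4,5,7}
  0: ✓
  4: ✓
  5: ✓
  7: ✓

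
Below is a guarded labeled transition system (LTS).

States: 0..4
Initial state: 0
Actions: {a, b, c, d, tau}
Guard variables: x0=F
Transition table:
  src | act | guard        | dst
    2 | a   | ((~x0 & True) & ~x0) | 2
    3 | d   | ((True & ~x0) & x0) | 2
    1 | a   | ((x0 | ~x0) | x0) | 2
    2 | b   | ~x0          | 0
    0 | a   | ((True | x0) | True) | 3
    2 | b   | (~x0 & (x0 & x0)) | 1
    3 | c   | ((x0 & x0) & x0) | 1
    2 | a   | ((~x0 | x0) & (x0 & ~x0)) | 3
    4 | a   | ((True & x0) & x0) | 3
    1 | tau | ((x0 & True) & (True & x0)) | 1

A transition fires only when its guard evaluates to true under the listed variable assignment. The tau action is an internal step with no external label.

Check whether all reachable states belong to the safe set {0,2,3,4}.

Inv-set: {0,2,3,4}
Reach set: {0,3}
  0: ok
  3: ok

Answer: INVARIANT HOLDS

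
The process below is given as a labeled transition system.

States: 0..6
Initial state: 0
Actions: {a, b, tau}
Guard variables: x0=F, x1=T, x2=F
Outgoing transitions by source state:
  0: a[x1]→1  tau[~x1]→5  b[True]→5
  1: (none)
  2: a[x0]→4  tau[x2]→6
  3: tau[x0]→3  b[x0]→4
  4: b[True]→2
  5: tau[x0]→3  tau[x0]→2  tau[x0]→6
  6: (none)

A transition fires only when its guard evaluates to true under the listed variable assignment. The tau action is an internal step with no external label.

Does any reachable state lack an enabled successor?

Answer: DEADLOCK at state 1

Working:
Reachable = {0,1,5}
  0: a→1  b→5  [2 exit(s)]
  1: ∅  [no exit]
  5: ∅  [no exit]
Path to 1: a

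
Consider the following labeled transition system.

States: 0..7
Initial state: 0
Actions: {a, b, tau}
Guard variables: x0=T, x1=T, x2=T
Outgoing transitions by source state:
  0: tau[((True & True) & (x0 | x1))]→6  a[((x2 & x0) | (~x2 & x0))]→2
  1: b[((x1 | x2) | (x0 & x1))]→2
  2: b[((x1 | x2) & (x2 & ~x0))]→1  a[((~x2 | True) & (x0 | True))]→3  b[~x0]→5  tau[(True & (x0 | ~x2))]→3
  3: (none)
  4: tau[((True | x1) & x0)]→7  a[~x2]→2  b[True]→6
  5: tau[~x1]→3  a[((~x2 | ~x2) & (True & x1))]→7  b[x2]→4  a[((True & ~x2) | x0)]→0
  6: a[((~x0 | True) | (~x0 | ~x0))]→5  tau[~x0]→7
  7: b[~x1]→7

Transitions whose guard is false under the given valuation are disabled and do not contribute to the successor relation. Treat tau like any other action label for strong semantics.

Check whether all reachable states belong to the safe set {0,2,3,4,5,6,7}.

Safe = {0,2,3,4,5,6,7}
Reachable = {0,2,3,4,5,6,7}
  0: ✓
  2: ✓
  3: ✓
  4: ✓
  5: ✓
  6: ✓
  7: ✓

Answer: INVARIANT HOLDS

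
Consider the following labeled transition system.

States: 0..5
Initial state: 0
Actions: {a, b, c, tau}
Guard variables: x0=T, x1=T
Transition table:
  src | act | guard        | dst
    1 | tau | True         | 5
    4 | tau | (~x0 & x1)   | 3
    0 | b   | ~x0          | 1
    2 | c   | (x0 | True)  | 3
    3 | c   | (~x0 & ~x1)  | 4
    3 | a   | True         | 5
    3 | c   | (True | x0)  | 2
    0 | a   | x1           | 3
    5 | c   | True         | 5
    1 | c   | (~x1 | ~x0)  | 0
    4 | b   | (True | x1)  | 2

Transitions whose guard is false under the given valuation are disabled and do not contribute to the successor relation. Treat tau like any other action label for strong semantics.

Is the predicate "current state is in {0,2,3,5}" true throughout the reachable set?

Allowed set {0,2,3,5}
R = {0,2,3,5}
  0: ✓
  2: ✓
  3: ✓
  5: ✓

Answer: INVARIANT HOLDS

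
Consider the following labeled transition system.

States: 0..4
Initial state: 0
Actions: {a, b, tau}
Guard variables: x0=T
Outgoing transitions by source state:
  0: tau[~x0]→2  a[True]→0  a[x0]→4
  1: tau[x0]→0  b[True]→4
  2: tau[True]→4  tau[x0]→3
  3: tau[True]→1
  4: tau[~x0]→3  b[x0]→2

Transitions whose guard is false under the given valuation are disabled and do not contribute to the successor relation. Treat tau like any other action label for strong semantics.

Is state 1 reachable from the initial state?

8 transition(s) survive guard evaluation.
depth 0: {0}
depth 1: {4}  cumulative {0,4}
depth 2: {2}  cumulative {0,2,4}
depth 3: {3}  cumulative {0,2,3,4}
depth 4: {1}  cumulative {0,1,2,3,4}
Reach set: {0,1,2,3,4}
witness 1: a·b·tau·tau

Answer: REACHABLE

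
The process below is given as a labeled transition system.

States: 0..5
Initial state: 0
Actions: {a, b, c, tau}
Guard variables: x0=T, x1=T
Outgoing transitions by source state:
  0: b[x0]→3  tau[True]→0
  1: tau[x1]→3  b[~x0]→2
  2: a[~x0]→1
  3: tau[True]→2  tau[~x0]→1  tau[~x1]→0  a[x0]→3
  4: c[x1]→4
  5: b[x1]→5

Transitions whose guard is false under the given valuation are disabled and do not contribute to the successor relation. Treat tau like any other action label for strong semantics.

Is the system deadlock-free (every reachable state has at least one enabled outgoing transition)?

R = {0,2,3}
  0: b→3  tau→0  [deg 2]
  2: ∅  [deadlock]
  3: a→3  tau→2  [deg 2]
Path to 2: b·tau

Answer: DEADLOCK at state 2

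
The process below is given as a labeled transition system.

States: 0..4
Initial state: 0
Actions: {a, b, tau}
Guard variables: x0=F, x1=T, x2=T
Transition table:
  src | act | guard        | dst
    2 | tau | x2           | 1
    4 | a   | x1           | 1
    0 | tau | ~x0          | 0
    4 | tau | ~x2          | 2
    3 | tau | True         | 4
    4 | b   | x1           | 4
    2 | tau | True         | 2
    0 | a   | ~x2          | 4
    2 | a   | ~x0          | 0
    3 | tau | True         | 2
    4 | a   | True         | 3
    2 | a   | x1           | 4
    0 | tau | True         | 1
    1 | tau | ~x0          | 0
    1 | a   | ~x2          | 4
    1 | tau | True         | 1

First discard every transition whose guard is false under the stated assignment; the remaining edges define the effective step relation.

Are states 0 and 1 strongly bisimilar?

Answer: BISIMILAR

Analysis:
Compute ~ classes (split until stable):
  π0 = {{0,1,2,3,4}}
  π1 = {{0,1,3},{2},{4}}
  π2 = {{0,1},{2},{3},{4}}
Fixed point at round 3; 4 class(es).
0∈{0,1}, 1∈{0,1}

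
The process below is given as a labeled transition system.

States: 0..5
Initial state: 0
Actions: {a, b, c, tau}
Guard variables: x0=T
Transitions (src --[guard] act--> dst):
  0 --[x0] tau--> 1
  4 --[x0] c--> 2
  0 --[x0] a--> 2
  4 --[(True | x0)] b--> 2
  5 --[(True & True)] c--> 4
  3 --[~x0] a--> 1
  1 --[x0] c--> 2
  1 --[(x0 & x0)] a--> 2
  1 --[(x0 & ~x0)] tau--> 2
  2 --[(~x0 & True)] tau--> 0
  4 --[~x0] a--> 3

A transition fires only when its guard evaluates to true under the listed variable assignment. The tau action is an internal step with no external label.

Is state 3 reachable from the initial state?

Guard filter leaves 7 enabled edge(s).
Layer 0: {0}
Layer 1: {1,2}  total {0,1,2}
R = {0,1,2}

Answer: UNREACHABLE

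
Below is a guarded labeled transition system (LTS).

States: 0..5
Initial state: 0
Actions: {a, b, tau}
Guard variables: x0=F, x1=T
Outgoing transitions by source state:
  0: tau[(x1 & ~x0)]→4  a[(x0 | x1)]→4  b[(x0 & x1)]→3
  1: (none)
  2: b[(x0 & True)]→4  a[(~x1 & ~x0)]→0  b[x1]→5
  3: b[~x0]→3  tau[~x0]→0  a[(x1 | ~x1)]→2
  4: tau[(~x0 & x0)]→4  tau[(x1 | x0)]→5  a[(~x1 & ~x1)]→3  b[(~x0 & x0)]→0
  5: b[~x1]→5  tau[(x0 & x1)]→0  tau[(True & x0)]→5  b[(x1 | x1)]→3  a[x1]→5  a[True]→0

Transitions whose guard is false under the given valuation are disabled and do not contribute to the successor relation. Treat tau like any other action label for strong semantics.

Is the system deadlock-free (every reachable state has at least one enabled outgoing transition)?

Answer: DEADLOCK-FREE

Trace:
R = {0,2,3,4,5}
  0: a→4  tau→4  [2 out]
  2: b→5  [1 out]
  3: a→2  b→3  tau→0  [3 out]
  4: tau→5  [1 out]
  5: a→0  a→5  b→3  [3 out]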